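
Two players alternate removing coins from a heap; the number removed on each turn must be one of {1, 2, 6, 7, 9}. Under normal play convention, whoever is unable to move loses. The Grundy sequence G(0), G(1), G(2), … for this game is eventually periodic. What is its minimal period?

8

n :  0  1  2  3  4  5  6  7  8  9 10 11 12 13 14 15 16 17 18
G :  0  1  2  0  1  2  3  4  0  1  2  0  1  2  3  4  0  1  2
G(n+8) = G(n) holds for n = 0,…,8 (a full window of length max(S) = 9), so the sequence is purely periodic with period 8.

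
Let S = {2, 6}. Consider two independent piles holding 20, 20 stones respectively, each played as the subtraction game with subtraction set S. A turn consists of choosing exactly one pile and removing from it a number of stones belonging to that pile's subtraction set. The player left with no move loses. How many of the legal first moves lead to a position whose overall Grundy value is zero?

0

All piles use S = {2, 6}:
n :  0  1  2  3  4  5  6  7  8  9 10 11 12 13 14 15 16 17 18 19 20
G :  0  0  1  1  0  0  1  1  0  0  1  1  0  0  1  1  0  0  1  1  0
Pile A: G(20) = 0.
Pile B: G(20) = 0.
Combined Grundy value = 0 ⊕ 0 = 0.
A winning move leaves total XOR = 0, i.e. changes one component's Grundy value g to g ⊕ X where X is the current total.
Pile A: target g' = 0⊕0 = 0, but every legal move changes the Grundy value (mex property), so 0 moves.
Pile B: target g' = 0⊕0 = 0, but every legal move changes the Grundy value (mex property), so 0 moves.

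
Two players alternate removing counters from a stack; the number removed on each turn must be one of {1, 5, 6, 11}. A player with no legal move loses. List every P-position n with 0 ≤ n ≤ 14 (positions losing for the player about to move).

n :  0  1  2  3  4  5  6  7  8  9 10 11 12 13 14
G :  0  1  0  1  0  1  2  3  2  3  2  3  0  1  0
P-positions are exactly the n with G(n) = 0.

0, 2, 4, 12, 14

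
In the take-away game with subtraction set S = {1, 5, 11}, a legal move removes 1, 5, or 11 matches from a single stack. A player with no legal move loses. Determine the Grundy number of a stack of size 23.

1

n :  0  1  2  3  4  5  6  7  8  9 10 11 12 13 14 15 16 17 18 19 20 21 22 23
G :  0  1  0  1  0  1  0  1  0  1  0  1  0  1  0  1  0  1  0  1  0  1  0  1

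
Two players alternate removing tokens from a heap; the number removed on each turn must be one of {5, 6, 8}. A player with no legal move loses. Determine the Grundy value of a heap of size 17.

0

n :  0  1  2  3  4  5  6  7  8  9 10 11 12 13 14 15 16 17
G :  0  0  0  0  0  1  1  1  1  1  2  2  2  0  0  0  0  0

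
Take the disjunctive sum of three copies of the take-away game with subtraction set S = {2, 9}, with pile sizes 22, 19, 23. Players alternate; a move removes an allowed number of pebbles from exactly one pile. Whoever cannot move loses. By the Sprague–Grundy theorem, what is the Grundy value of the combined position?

All piles use S = {2, 9}:
n :  0  1  2  3  4  5  6  7  8  9 10 11 12 13 14 15 16 17 18 19 20 21 22 23
G :  0  0  1  1  0  0  1  1  0  2  1  0  0  1  1  0  0  1  1  0  2  1  0  0
Pile A: G(22) = 0.
Pile B: G(19) = 0.
Pile C: G(23) = 0.
Combined Grundy value = 0 ⊕ 0 ⊕ 0 = 0.

0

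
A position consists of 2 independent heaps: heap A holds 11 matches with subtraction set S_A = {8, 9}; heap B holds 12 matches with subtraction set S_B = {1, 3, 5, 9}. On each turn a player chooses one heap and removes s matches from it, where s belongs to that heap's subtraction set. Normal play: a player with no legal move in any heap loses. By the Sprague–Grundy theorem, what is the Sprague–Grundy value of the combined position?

Heap A, S = {8, 9}:
n :  0  1  2  3  4  5  6  7  8  9 10 11
G :  0  0  0  0  0  0  0  0  1  1  1  1
G_A(11) = 1.
Heap B, S = {1, 3, 5, 9}:
n :  0  1  2  3  4  5  6  7  8  9 10 11 12
G :  0  1  0  1  0  1  0  1  0  1  0  1  0
G_B(12) = 0.
Combined Grundy value = 1 ⊕ 0 = 1.

1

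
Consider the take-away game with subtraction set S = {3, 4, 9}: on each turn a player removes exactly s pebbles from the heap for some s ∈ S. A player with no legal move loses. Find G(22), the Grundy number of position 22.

3

n :  0  1  2  3  4  5  6  7  8  9 10 11 12 13 14 15 16 17 18 19 20 21 22
G :  0  0  0  1  1  1  2  0  0  3  1  1  2  0  0  0  1  1  1  2  0  0  3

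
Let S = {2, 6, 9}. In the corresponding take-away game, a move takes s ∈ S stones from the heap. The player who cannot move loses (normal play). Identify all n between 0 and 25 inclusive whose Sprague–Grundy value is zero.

n :  0  1  2  3  4  5  6  7  8  9 10 11 12 13 14 15 16 17 18 19 20 21 22 23 24 25
G :  0  0  1  1  0  0  1  1  0  2  1  3  0  2  1  0  0  1  1  0  0  1  1  0  2  1
P-positions are exactly the n with G(n) = 0.

0, 1, 4, 5, 8, 12, 15, 16, 19, 20, 23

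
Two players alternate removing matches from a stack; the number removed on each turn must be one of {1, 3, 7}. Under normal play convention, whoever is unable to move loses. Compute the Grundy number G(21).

1

n :  0  1  2  3  4  5  6  7  8  9 10 11 12 13 14 15 16 17 18 19 20 21
G :  0  1  0  1  0  1  0  1  0  1  0  1  0  1  0  1  0  1  0  1  0  1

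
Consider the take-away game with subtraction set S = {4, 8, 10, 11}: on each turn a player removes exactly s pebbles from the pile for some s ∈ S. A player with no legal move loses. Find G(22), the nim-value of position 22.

G(0) = 0
G(1) = mex{} = 0
G(2) = mex{} = 0
G(3) = mex{} = 0
G(4) = mex{0} = 1
G(5) = mex{0} = 1
G(6) = mex{0} = 1
G(7) = mex{0} = 1
G(8) = mex{1,0} = 2
G(9) = mex{1,0} = 2
G(10) = mex{1,0,0} = 2
G(11) = mex{1,0,0,0} = 2
G(12) = mex{2,1,0,0} = 3
G(13) = mex{2,1,0,0} = 3
G(14) = mex{2,1,1,0} = 3
G(15) = mex{2,1,1,1} = 0
G(16) = mex{3,2,1,1} = 0
G(17) = mex{3,2,1,1} = 0
G(18) = mex{3,2,2,1} = 0
G(19) = mex{0,2,2,2} = 1
G(20) = mex{0,3,2,2} = 1
G(21) = mex{0,3,2,2} = 1
G(22) = mex{0,3,3,2} = 1

1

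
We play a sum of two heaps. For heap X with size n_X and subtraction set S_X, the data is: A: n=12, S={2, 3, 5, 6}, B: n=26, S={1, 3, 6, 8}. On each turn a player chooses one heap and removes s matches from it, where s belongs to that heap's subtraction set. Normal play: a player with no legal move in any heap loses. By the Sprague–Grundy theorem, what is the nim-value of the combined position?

Heap A, S = {2, 3, 5, 6}:
n :  0  1  2  3  4  5  6  7  8  9 10 11 12
G :  0  0  1  1  2  2  3  3  0  0  1  1  2
G_A(12) = 2.
Heap B, S = {1, 3, 6, 8}:
n :  0  1  2  3  4  5  6  7  8  9 10 11 12 13 14 15 16 17 18 19 20 21 22 23 24 25 26
G :  0  1  0  1  0  1  2  3  2  0  1  0  1  0  1  2  3  2  0  1  0  1  0  1  2  3  2
G_B(26) = 2.
Combined Grundy value = 2 ⊕ 2 = 0.

0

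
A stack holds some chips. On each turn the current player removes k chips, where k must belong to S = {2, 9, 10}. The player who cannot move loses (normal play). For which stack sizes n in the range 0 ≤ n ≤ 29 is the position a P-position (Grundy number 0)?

0, 1, 4, 5, 8, 12, 16, 19, 20, 23, 24, 27

G(0) = 0
G(1) = mex{} = 0
G(2) = mex{0} = 1
G(3) = mex{0} = 1
G(4) = mex{1} = 0
G(5) = mex{1} = 0
G(6) = mex{0} = 1
G(7) = mex{0} = 1
G(8) = mex{1} = 0
G(9) = mex{1,0} = 2
G(10) = mex{0,0,0} = 1
G(11) = mex{2,1,0} = 3
G(12) = mex{1,1,1} = 0
G(13) = mex{3,0,1} = 2
G(14) = mex{0,0,0} = 1
G(15) = mex{2,1,0} = 3
G(16) = mex{1,1,1} = 0
G(17) = mex{3,0,1} = 2
G(18) = mex{0,2,0} = 1
G(19) = mex{2,1,2} = 0
G(20) = mex{1,3,1} = 0
G(21) = mex{0,0,3} = 1
G(22) = mex{0,2,0} = 1
G(23) = mex{1,1,2} = 0
G(24) = mex{1,3,1} = 0
G(25) = mex{0,0,3} = 1
G(26) = mex{0,2,0} = 1
G(27) = mex{1,1,2} = 0
G(28) = mex{1,0,1} = 2
G(29) = mex{0,0,0} = 1
P-positions are exactly the n with G(n) = 0.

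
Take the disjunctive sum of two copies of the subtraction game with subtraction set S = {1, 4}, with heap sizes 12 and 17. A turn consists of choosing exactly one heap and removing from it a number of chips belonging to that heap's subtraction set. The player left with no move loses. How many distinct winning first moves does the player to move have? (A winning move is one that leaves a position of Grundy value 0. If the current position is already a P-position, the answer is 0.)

0

All heaps use S = {1, 4}:
n :  0  1  2  3  4  5  6  7  8  9 10 11 12 13 14 15 16 17
G :  0  1  0  1  2  0  1  0  1  2  0  1  0  1  2  0  1  0
Heap A: G(12) = 0.
Heap B: G(17) = 0.
Combined Grundy value = 0 ⊕ 0 = 0.
A winning move leaves total XOR = 0, i.e. changes one component's Grundy value g to g ⊕ X where X is the current total.
Heap A: target g' = 0⊕0 = 0, but every legal move changes the Grundy value (mex property), so 0 moves.
Heap B: target g' = 0⊕0 = 0, but every legal move changes the Grundy value (mex property), so 0 moves.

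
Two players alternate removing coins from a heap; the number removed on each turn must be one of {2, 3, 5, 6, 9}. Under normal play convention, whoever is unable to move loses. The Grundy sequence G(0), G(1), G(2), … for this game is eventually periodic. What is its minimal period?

4

n :  0  1  2  3  4  5  6  7  8  9 10 11 12 13 14 15 16 17 18 19 20 21 22 23 24 25 26 27 28
G :  0  0  1  1  2  2  3  3  0  4  1  5  0  4  1  2  0  3  1  2  0  3  1  2  0  3  1  2  0
From n = 14 onward G(n+4) = G(n); since this holds over max(S) = 9 consecutive positions the period is 4 (pre-period 14).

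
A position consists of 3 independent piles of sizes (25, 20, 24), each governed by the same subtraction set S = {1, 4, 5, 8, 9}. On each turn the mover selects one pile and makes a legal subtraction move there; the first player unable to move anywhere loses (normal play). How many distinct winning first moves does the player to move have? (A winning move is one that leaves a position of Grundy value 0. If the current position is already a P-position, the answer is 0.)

All piles use S = {1, 4, 5, 8, 9}:
n :  0  1  2  3  4  5  6  7  8  9 10 11 12 13 14 15 16 17 18 19 20 21 22 23 24 25
G :  0  1  0  1  2  3  2  3  4  5  4  5  0  1  0  1  2  3  2  3  4  5  4  5  0  1
Pile A: G(25) = 1.
Pile B: G(20) = 4.
Pile C: G(24) = 0.
Combined Grundy value = 1 ⊕ 4 ⊕ 0 = 5.
A winning move leaves total XOR = 0, i.e. changes one component's Grundy value g to g ⊕ X where X is the current total.
Pile A: need g' = 1⊕5 = 4. Options: 25−1→G=0, 25−4→G=5, 25−5→G=4, 25−8→G=3, 25−9→G=2. Hits: 1.
Pile B: need g' = 4⊕5 = 1. Options: 20−1→G=3, 20−4→G=2, 20−5→G=1, 20−8→G=0, 20−9→G=5. Hits: 1.
Pile C: need g' = 0⊕5 = 5. Options: 24−1→G=5, 24−4→G=4, 24−5→G=3, 24−8→G=2, 24−9→G=1. Hits: 1.

3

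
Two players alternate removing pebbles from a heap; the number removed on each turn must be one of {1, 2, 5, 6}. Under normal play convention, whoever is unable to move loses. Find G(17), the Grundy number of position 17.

0

n :  0  1  2  3  4  5  6  7  8  9 10 11 12 13 14 15 16 17
G :  0  1  2  0  1  2  3  0  1  2  0  1  2  3  0  1  2  0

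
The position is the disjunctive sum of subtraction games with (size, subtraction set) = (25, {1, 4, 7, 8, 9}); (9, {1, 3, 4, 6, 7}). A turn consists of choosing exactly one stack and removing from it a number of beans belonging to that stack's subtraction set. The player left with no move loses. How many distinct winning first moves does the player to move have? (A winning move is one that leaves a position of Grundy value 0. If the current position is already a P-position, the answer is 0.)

Stack A, S = {1, 4, 7, 8, 9}:
G(0) = 0
G(1) = mex{0} = 1
G(2) = mex{1} = 0
G(3) = mex{0} = 1
G(4) = mex{1,0} = 2
G(5) = mex{2,1} = 0
G(6) = mex{0,0} = 1
G(7) = mex{1,1,0} = 2
G(8) = mex{2,2,1,0} = 3
G(9) = mex{3,0,0,1,0} = 2
G(10) = mex{2,1,1,0,1} = 3
G(11) = mex{3,2,2,1,0} = 4
G(12) = mex{4,3,0,2,1} = 5
G(13) = mex{5,2,1,0,2} = 3
G(14) = mex{3,3,2,1,0} = 4
G(15) = mex{4,4,3,2,1} = 0
G(16) = mex{0,5,2,3,2} = 1
G(17) = mex{1,3,3,2,3} = 0
G(18) = mex{0,4,4,3,2} = 1
G(19) = mex{1,0,5,4,3} = 2
G(20) = mex{2,1,3,5,4} = 0
G(21) = mex{0,0,4,3,5} = 1
G(22) = mex{1,1,0,4,3} = 2
G(23) = mex{2,2,1,0,4} = 3
G(24) = mex{3,0,0,1,0} = 2
G(25) = mex{2,1,1,0,1} = 3
G_A(25) = 3.
Stack B, S = {1, 3, 4, 6, 7}:
G(0) = 0
G(1) = mex{0} = 1
G(2) = mex{1} = 0
G(3) = mex{0,0} = 1
G(4) = mex{1,1,0} = 2
G(5) = mex{2,0,1} = 3
G(6) = mex{3,1,0,0} = 2
G(7) = mex{2,2,1,1,0} = 3
G(8) = mex{3,3,2,0,1} = 4
G(9) = mex{4,2,3,1,0} = 5
G_B(9) = 5.
Combined Grundy value = 3 ⊕ 5 = 6.
A winning move leaves total XOR = 0, i.e. changes one component's Grundy value g to g ⊕ X where X is the current total.
Stack A: need g' = 3⊕6 = 5. Options: 25−1→G=2, 25−4→G=1, 25−7→G=1, 25−8→G=0, 25−9→G=1. Hits: 0.
Stack B: need g' = 5⊕6 = 3. Options: 9−1→G=4, 9−3→G=2, 9−4→G=3, 9−6→G=1, 9−7→G=0. Hits: 1.

1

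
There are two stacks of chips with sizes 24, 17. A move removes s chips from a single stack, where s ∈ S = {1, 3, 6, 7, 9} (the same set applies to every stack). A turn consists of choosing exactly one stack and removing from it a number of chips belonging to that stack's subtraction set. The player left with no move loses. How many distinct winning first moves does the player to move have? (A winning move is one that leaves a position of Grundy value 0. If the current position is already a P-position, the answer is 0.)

4

All stacks use S = {1, 3, 6, 7, 9}:
G(0) = 0
G(1) = mex{0} = 1
G(2) = mex{1} = 0
G(3) = mex{0,0} = 1
G(4) = mex{1,1} = 0
G(5) = mex{0,0} = 1
G(6) = mex{1,1,0} = 2
G(7) = mex{2,0,1,0} = 3
G(8) = mex{3,1,0,1} = 2
G(9) = mex{2,2,1,0,0} = 3
G(10) = mex{3,3,0,1,1} = 2
G(11) = mex{2,2,1,0,0} = 3
G(12) = mex{3,3,2,1,1} = 0
G(13) = mex{0,2,3,2,0} = 1
G(14) = mex{1,3,2,3,1} = 0
G(15) = mex{0,0,3,2,2} = 1
G(16) = mex{1,1,2,3,3} = 0
G(17) = mex{0,0,3,2,2} = 1
G(18) = mex{1,1,0,3,3} = 2
G(19) = mex{2,0,1,0,2} = 3
G(20) = mex{3,1,0,1,3} = 2
G(21) = mex{2,2,1,0,0} = 3
G(22) = mex{3,3,0,1,1} = 2
G(23) = mex{2,2,1,0,0} = 3
G(24) = mex{3,3,2,1,1} = 0
Stack A: G(24) = 0.
Stack B: G(17) = 1.
Combined Grundy value = 0 ⊕ 1 = 1.
A winning move leaves total XOR = 0, i.e. changes one component's Grundy value g to g ⊕ X where X is the current total.
Stack A: need g' = 0⊕1 = 1. Options: 24−1→G=3, 24−3→G=3, 24−6→G=2, 24−7→G=1, 24−9→G=1. Hits: 2.
Stack B: need g' = 1⊕1 = 0. Options: 17−1→G=0, 17−3→G=0, 17−6→G=3, 17−7→G=2, 17−9→G=2. Hits: 2.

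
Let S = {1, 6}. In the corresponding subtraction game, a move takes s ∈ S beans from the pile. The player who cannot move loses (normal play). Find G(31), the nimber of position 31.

1

n :  0  1  2  3  4  5  6  7  8  9 10 11 12 13 14 15 16 17 18 19 20 21 22 23 24 25 26 27 28 29 30 31
G :  0  1  0  1  0  1  2  0  1  0  1  0  1  2  0  1  0  1  0  1  2  0  1  0  1  0  1  2  0  1  0  1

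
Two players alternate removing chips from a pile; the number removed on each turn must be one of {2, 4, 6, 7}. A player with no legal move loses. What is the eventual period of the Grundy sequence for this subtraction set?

9

G(0) = 0
G(1) = mex{} = 0
G(2) = mex{0} = 1
G(3) = mex{0} = 1
G(4) = mex{1,0} = 2
G(5) = mex{1,0} = 2
G(6) = mex{2,1,0} = 3
G(7) = mex{2,1,0,0} = 3
G(8) = mex{3,2,1,0} = 4
G(9) = mex{3,2,1,1} = 0
G(10) = mex{4,3,2,1} = 0
G(11) = mex{0,3,2,2} = 1
G(12) = mex{0,4,3,2} = 1
G(13) = mex{1,0,3,3} = 2
G(14) = mex{1,0,4,3} = 2
G(15) = mex{2,1,0,4} = 3
G(16) = mex{2,1,0,0} = 3
G(17) = mex{3,2,1,0} = 4
G(18) = mex{3,2,1,1} = 0
G(19) = mex{4,3,2,1} = 0
G(n+9) = G(n) holds for n = 0,…,6 (a full window of length max(S) = 7), so the sequence is purely periodic with period 9.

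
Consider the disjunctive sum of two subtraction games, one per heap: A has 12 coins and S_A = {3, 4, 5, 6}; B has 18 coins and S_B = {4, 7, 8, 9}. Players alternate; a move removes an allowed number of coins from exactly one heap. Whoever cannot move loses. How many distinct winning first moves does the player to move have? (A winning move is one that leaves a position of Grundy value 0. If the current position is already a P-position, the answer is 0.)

Heap A, S = {3, 4, 5, 6}:
G(0) = 0
G(1) = mex{} = 0
G(2) = mex{} = 0
G(3) = mex{0} = 1
G(4) = mex{0,0} = 1
G(5) = mex{0,0,0} = 1
G(6) = mex{1,0,0,0} = 2
G(7) = mex{1,1,0,0} = 2
G(8) = mex{1,1,1,0} = 2
G(9) = mex{2,1,1,1} = 0
G(10) = mex{2,2,1,1} = 0
G(11) = mex{2,2,2,1} = 0
G(12) = mex{0,2,2,2} = 1
G_A(12) = 1.
Heap B, S = {4, 7, 8, 9}:
G(0) = 0
G(1) = mex{} = 0
G(2) = mex{} = 0
G(3) = mex{} = 0
G(4) = mex{0} = 1
G(5) = mex{0} = 1
G(6) = mex{0} = 1
G(7) = mex{0,0} = 1
G(8) = mex{1,0,0} = 2
G(9) = mex{1,0,0,0} = 2
G(10) = mex{1,0,0,0} = 2
G(11) = mex{1,1,0,0} = 2
G(12) = mex{2,1,1,0} = 3
G(13) = mex{2,1,1,1} = 0
G(14) = mex{2,1,1,1} = 0
G(15) = mex{2,2,1,1} = 0
G(16) = mex{3,2,2,1} = 0
G(17) = mex{0,2,2,2} = 1
G(18) = mex{0,2,2,2} = 1
G_B(18) = 1.
Combined Grundy value = 1 ⊕ 1 = 0.
A winning move leaves total XOR = 0, i.e. changes one component's Grundy value g to g ⊕ X where X is the current total.
Heap A: target g' = 1⊕0 = 1, but every legal move changes the Grundy value (mex property), so 0 moves.
Heap B: target g' = 1⊕0 = 1, but every legal move changes the Grundy value (mex property), so 0 moves.

0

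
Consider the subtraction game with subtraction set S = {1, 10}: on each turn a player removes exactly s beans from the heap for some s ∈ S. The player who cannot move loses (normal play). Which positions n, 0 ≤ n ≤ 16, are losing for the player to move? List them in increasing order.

0, 2, 4, 6, 8, 11, 13, 15

G(0) = 0
G(1) = mex{0} = 1
G(2) = mex{1} = 0
G(3) = mex{0} = 1
G(4) = mex{1} = 0
G(5) = mex{0} = 1
G(6) = mex{1} = 0
G(7) = mex{0} = 1
G(8) = mex{1} = 0
G(9) = mex{0} = 1
G(10) = mex{1,0} = 2
G(11) = mex{2,1} = 0
G(12) = mex{0,0} = 1
G(13) = mex{1,1} = 0
G(14) = mex{0,0} = 1
G(15) = mex{1,1} = 0
G(16) = mex{0,0} = 1
P-positions are exactly the n with G(n) = 0.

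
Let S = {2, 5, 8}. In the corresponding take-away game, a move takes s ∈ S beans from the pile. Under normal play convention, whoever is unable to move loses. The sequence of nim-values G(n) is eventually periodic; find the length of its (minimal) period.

10

n :  0  1  2  3  4  5  6  7  8  9 10 11 12 13 14 15 16 17 18 19 20 21
G :  0  0  1  1  0  2  1  0  2  1  0  0  1  1  0  2  1  0  2  1  0  0
G(n+10) = G(n) holds for n = 0,…,7 (a full window of length max(S) = 8), so the sequence is purely periodic with period 10.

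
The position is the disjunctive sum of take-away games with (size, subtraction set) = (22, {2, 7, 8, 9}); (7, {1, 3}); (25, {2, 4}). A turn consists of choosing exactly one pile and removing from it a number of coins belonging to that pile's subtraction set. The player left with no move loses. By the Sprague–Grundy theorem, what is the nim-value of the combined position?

0

Pile A, S = {2, 7, 8, 9}:
G(0) = 0
G(1) = mex{} = 0
G(2) = mex{0} = 1
G(3) = mex{0} = 1
G(4) = mex{1} = 0
G(5) = mex{1} = 0
G(6) = mex{0} = 1
G(7) = mex{0,0} = 1
G(8) = mex{1,0,0} = 2
G(9) = mex{1,1,0,0} = 2
G(10) = mex{2,1,1,0} = 3
G(11) = mex{2,0,1,1} = 3
G(12) = mex{3,0,0,1} = 2
G(13) = mex{3,1,0,0} = 2
G(14) = mex{2,1,1,0} = 3
G(15) = mex{2,2,1,1} = 0
G(16) = mex{3,2,2,1} = 0
G(17) = mex{0,3,2,2} = 1
G(18) = mex{0,3,3,2} = 1
G(19) = mex{1,2,3,3} = 0
G(20) = mex{1,2,2,3} = 0
G(21) = mex{0,3,2,2} = 1
G(22) = mex{0,0,3,2} = 1
G_A(22) = 1.
Pile B, S = {1, 3}:
G(0) = 0
G(1) = mex{0} = 1
G(2) = mex{1} = 0
G(3) = mex{0,0} = 1
G(4) = mex{1,1} = 0
G(5) = mex{0,0} = 1
G(6) = mex{1,1} = 0
G(7) = mex{0,0} = 1
G_B(7) = 1.
Pile C, S = {2, 4}:
n :  0  1  2  3  4  5  6  7  8  9 10 11 12 13 14 15 16 17 18 19 20 21 22 23 24 25
G :  0  0  1  1  2  2  0  0  1  1  2  2  0  0  1  1  2  2  0  0  1  1  2  2  0  0
G_C(25) = 0.
Combined Grundy value = 1 ⊕ 1 ⊕ 0 = 0.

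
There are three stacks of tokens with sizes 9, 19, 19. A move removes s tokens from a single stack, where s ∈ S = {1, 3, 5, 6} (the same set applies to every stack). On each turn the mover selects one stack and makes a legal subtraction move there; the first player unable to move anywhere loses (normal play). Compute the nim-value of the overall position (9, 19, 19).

3

All stacks use S = {1, 3, 5, 6}:
G(0) = 0
G(1) = mex{0} = 1
G(2) = mex{1} = 0
G(3) = mex{0,0} = 1
G(4) = mex{1,1} = 0
G(5) = mex{0,0,0} = 1
G(6) = mex{1,1,1,0} = 2
G(7) = mex{2,0,0,1} = 3
G(8) = mex{3,1,1,0} = 2
G(9) = mex{2,2,0,1} = 3
G(10) = mex{3,3,1,0} = 2
G(11) = mex{2,2,2,1} = 0
G(12) = mex{0,3,3,2} = 1
G(13) = mex{1,2,2,3} = 0
G(14) = mex{0,0,3,2} = 1
G(15) = mex{1,1,2,3} = 0
G(16) = mex{0,0,0,2} = 1
G(17) = mex{1,1,1,0} = 2
G(18) = mex{2,0,0,1} = 3
G(19) = mex{3,1,1,0} = 2
Stack A: G(9) = 3.
Stack B: G(19) = 2.
Stack C: G(19) = 2.
Combined Grundy value = 3 ⊕ 2 ⊕ 2 = 3.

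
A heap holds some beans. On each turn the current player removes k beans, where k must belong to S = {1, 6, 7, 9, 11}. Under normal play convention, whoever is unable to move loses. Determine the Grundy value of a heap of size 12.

G(0) = 0
G(1) = mex{0} = 1
G(2) = mex{1} = 0
G(3) = mex{0} = 1
G(4) = mex{1} = 0
G(5) = mex{0} = 1
G(6) = mex{1,0} = 2
G(7) = mex{2,1,0} = 3
G(8) = mex{3,0,1} = 2
G(9) = mex{2,1,0,0} = 3
G(10) = mex{3,0,1,1} = 2
G(11) = mex{2,1,0,0,0} = 3
G(12) = mex{3,2,1,1,1} = 0

0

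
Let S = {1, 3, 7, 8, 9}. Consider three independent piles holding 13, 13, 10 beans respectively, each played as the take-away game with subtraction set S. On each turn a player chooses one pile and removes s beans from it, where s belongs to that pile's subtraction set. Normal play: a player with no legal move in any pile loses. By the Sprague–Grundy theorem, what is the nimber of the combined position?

2

All piles use S = {1, 3, 7, 8, 9}:
G(0) = 0
G(1) = mex{0} = 1
G(2) = mex{1} = 0
G(3) = mex{0,0} = 1
G(4) = mex{1,1} = 0
G(5) = mex{0,0} = 1
G(6) = mex{1,1} = 0
G(7) = mex{0,0,0} = 1
G(8) = mex{1,1,1,0} = 2
G(9) = mex{2,0,0,1,0} = 3
G(10) = mex{3,1,1,0,1} = 2
G(11) = mex{2,2,0,1,0} = 3
G(12) = mex{3,3,1,0,1} = 2
G(13) = mex{2,2,0,1,0} = 3
Pile A: G(13) = 3.
Pile B: G(13) = 3.
Pile C: G(10) = 2.
Combined Grundy value = 3 ⊕ 3 ⊕ 2 = 2.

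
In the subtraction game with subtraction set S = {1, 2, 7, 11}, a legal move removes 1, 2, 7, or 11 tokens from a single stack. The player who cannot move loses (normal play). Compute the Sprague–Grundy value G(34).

G(0) = 0
G(1) = mex{0} = 1
G(2) = mex{1,0} = 2
G(3) = mex{2,1} = 0
G(4) = mex{0,2} = 1
G(5) = mex{1,0} = 2
G(6) = mex{2,1} = 0
G(7) = mex{0,2,0} = 1
G(8) = mex{1,0,1} = 2
G(9) = mex{2,1,2} = 0
G(10) = mex{0,2,0} = 1
G(11) = mex{1,0,1,0} = 2
G(12) = mex{2,1,2,1} = 0
G(13) = mex{0,2,0,2} = 1
G(14) = mex{1,0,1,0} = 2
G(15) = mex{2,1,2,1} = 0
G(16) = mex{0,2,0,2} = 1
G(17) = mex{1,0,1,0} = 2
G(18) = mex{2,1,2,1} = 0
G(19) = mex{0,2,0,2} = 1
G(20) = mex{1,0,1,0} = 2
G(21) = mex{2,1,2,1} = 0
G(22) = mex{0,2,0,2} = 1
G(23) = mex{1,0,1,0} = 2
G(24) = mex{2,1,2,1} = 0
G(25) = mex{0,2,0,2} = 1
G(26) = mex{1,0,1,0} = 2
G(27) = mex{2,1,2,1} = 0
G(28) = mex{0,2,0,2} = 1
G(29) = mex{1,0,1,0} = 2
G(30) = mex{2,1,2,1} = 0
G(31) = mex{0,2,0,2} = 1
G(32) = mex{1,0,1,0} = 2
G(33) = mex{2,1,2,1} = 0
G(34) = mex{0,2,0,2} = 1

1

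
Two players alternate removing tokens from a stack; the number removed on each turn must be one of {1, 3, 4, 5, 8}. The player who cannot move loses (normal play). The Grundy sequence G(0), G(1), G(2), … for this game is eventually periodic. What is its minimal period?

G(0) = 0
G(1) = mex{0} = 1
G(2) = mex{1} = 0
G(3) = mex{0,0} = 1
G(4) = mex{1,1,0} = 2
G(5) = mex{2,0,1,0} = 3
G(6) = mex{3,1,0,1} = 2
G(7) = mex{2,2,1,0} = 3
G(8) = mex{3,3,2,1,0} = 4
G(9) = mex{4,2,3,2,1} = 0
G(10) = mex{0,3,2,3,0} = 1
G(11) = mex{1,4,3,2,1} = 0
G(12) = mex{0,0,4,3,2} = 1
G(13) = mex{1,1,0,4,3} = 2
G(14) = mex{2,0,1,0,2} = 3
G(15) = mex{3,1,0,1,3} = 2
G(16) = mex{2,2,1,0,4} = 3
G(17) = mex{3,3,2,1,0} = 4
G(18) = mex{4,2,3,2,1} = 0
G(19) = mex{0,3,2,3,0} = 1
G(n+9) = G(n) holds for n = 0,…,7 (a full window of length max(S) = 8), so the sequence is purely periodic with period 9.

9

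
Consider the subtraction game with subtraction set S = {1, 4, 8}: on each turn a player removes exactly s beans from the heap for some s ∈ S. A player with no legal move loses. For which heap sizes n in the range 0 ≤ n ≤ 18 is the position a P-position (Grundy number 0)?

0, 2, 5, 7, 12, 14, 17

G(0) = 0
G(1) = mex{0} = 1
G(2) = mex{1} = 0
G(3) = mex{0} = 1
G(4) = mex{1,0} = 2
G(5) = mex{2,1} = 0
G(6) = mex{0,0} = 1
G(7) = mex{1,1} = 0
G(8) = mex{0,2,0} = 1
G(9) = mex{1,0,1} = 2
G(10) = mex{2,1,0} = 3
G(11) = mex{3,0,1} = 2
G(12) = mex{2,1,2} = 0
G(13) = mex{0,2,0} = 1
G(14) = mex{1,3,1} = 0
G(15) = mex{0,2,0} = 1
G(16) = mex{1,0,1} = 2
G(17) = mex{2,1,2} = 0
G(18) = mex{0,0,3} = 1
P-positions are exactly the n with G(n) = 0.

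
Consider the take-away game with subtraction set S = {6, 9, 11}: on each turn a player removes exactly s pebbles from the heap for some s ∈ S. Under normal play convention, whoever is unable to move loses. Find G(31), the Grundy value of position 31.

G(0) = 0
G(1) = mex{} = 0
G(2) = mex{} = 0
G(3) = mex{} = 0
G(4) = mex{} = 0
G(5) = mex{} = 0
G(6) = mex{0} = 1
G(7) = mex{0} = 1
G(8) = mex{0} = 1
G(9) = mex{0,0} = 1
G(10) = mex{0,0} = 1
G(11) = mex{0,0,0} = 1
G(12) = mex{1,0,0} = 2
G(13) = mex{1,0,0} = 2
G(14) = mex{1,0,0} = 2
G(15) = mex{1,1,0} = 2
G(16) = mex{1,1,0} = 2
G(17) = mex{1,1,1} = 0
G(18) = mex{2,1,1} = 0
G(19) = mex{2,1,1} = 0
G(20) = mex{2,1,1} = 0
G(21) = mex{2,2,1} = 0
G(22) = mex{2,2,1} = 0
G(23) = mex{0,2,2} = 1
G(24) = mex{0,2,2} = 1
G(25) = mex{0,2,2} = 1
G(26) = mex{0,0,2} = 1
G(27) = mex{0,0,2} = 1
G(28) = mex{0,0,0} = 1
G(29) = mex{1,0,0} = 2
G(30) = mex{1,0,0} = 2
G(31) = mex{1,0,0} = 2

2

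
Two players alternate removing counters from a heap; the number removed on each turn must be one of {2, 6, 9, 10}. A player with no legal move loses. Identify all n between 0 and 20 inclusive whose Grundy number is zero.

G(0) = 0
G(1) = mex{} = 0
G(2) = mex{0} = 1
G(3) = mex{0} = 1
G(4) = mex{1} = 0
G(5) = mex{1} = 0
G(6) = mex{0,0} = 1
G(7) = mex{0,0} = 1
G(8) = mex{1,1} = 0
G(9) = mex{1,1,0} = 2
G(10) = mex{0,0,0,0} = 1
G(11) = mex{2,0,1,0} = 3
G(12) = mex{1,1,1,1} = 0
G(13) = mex{3,1,0,1} = 2
G(14) = mex{0,0,0,0} = 1
G(15) = mex{2,2,1,0} = 3
G(16) = mex{1,1,1,1} = 0
G(17) = mex{3,3,0,1} = 2
G(18) = mex{0,0,2,0} = 1
G(19) = mex{2,2,1,2} = 0
G(20) = mex{1,1,3,1} = 0
P-positions are exactly the n with G(n) = 0.

0, 1, 4, 5, 8, 12, 16, 19, 20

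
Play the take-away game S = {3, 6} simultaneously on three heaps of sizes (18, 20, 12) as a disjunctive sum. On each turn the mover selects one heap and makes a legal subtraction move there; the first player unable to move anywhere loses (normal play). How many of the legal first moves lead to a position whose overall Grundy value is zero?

3

All heaps use S = {3, 6}:
G(0) = 0
G(1) = mex{} = 0
G(2) = mex{} = 0
G(3) = mex{0} = 1
G(4) = mex{0} = 1
G(5) = mex{0} = 1
G(6) = mex{1,0} = 2
G(7) = mex{1,0} = 2
G(8) = mex{1,0} = 2
G(9) = mex{2,1} = 0
G(10) = mex{2,1} = 0
G(11) = mex{2,1} = 0
G(12) = mex{0,2} = 1
G(13) = mex{0,2} = 1
G(14) = mex{0,2} = 1
G(15) = mex{1,0} = 2
G(16) = mex{1,0} = 2
G(17) = mex{1,0} = 2
G(18) = mex{2,1} = 0
G(19) = mex{2,1} = 0
G(20) = mex{2,1} = 0
Heap A: G(18) = 0.
Heap B: G(20) = 0.
Heap C: G(12) = 1.
Combined Grundy value = 0 ⊕ 0 ⊕ 1 = 1.
A winning move leaves total XOR = 0, i.e. changes one component's Grundy value g to g ⊕ X where X is the current total.
Heap A: need g' = 0⊕1 = 1. Options: 18−3→G=2, 18−6→G=1. Hits: 1.
Heap B: need g' = 0⊕1 = 1. Options: 20−3→G=2, 20−6→G=1. Hits: 1.
Heap C: need g' = 1⊕1 = 0. Options: 12−3→G=0, 12−6→G=2. Hits: 1.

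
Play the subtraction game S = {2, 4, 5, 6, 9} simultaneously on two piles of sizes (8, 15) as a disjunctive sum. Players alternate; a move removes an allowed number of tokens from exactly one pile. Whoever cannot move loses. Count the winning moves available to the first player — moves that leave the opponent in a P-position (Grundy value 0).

2

All piles use S = {2, 4, 5, 6, 9}:
n :  0  1  2  3  4  5  6  7  8  9 10 11 12 13 14 15
G :  0  0  1  1  2  2  3  3  0  4  1  0  2  1  3  2
Pile A: G(8) = 0.
Pile B: G(15) = 2.
Combined Grundy value = 0 ⊕ 2 = 2.
A winning move leaves total XOR = 0, i.e. changes one component's Grundy value g to g ⊕ X where X is the current total.
Pile A: need g' = 0⊕2 = 2. Options: 8−2→G=3, 8−4→G=2, 8−5→G=1, 8−6→G=1. Hits: 1.
Pile B: need g' = 2⊕2 = 0. Options: 15−2→G=1, 15−4→G=0, 15−5→G=1, 15−6→G=4, 15−9→G=3. Hits: 1.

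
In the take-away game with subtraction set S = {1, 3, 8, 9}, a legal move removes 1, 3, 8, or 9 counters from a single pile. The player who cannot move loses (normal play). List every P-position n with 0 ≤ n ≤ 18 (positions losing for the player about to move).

n :  0  1  2  3  4  5  6  7  8  9 10 11 12 13 14 15 16 17 18
G :  0  1  0  1  0  1  0  1  2  3  2  3  2  3  2  3  0  1  0
P-positions are exactly the n with G(n) = 0.

0, 2, 4, 6, 16, 18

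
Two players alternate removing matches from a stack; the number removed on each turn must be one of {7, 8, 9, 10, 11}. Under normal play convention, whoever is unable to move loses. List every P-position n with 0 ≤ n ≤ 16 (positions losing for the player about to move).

n :  0  1  2  3  4  5  6  7  8  9 10 11 12 13 14 15 16
G :  0  0  0  0  0  0  0  1  1  1  1  1  1  1  2  2  2
P-positions are exactly the n with G(n) = 0.

0, 1, 2, 3, 4, 5, 6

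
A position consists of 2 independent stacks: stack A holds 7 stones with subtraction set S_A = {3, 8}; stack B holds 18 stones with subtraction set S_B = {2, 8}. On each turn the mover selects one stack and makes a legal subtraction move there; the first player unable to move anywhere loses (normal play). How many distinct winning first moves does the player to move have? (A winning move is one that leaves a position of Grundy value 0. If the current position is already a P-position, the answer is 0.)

1

Stack A, S = {3, 8}:
G(0) = 0
G(1) = mex{} = 0
G(2) = mex{} = 0
G(3) = mex{0} = 1
G(4) = mex{0} = 1
G(5) = mex{0} = 1
G(6) = mex{1} = 0
G(7) = mex{1} = 0
G_A(7) = 0.
Stack B, S = {2, 8}:
n :  0  1  2  3  4  5  6  7  8  9 10 11 12 13 14 15 16 17 18
G :  0  0  1  1  0  0  1  1  2  2  0  0  1  1  0  0  1  1  2
G_B(18) = 2.
Combined Grundy value = 0 ⊕ 2 = 2.
A winning move leaves total XOR = 0, i.e. changes one component's Grundy value g to g ⊕ X where X is the current total.
Stack A: need g' = 0⊕2 = 2. Options: 7−3→G=1. Hits: 0.
Stack B: need g' = 2⊕2 = 0. Options: 18−2→G=1, 18−8→G=0. Hits: 1.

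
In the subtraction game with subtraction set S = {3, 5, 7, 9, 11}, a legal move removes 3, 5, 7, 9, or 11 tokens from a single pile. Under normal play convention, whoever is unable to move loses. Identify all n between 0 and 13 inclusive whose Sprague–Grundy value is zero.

0, 1, 2

n :  0  1  2  3  4  5  6  7  8  9 10 11 12 13
G :  0  0  0  1  1  1  2  2  2  3  3  3  4  4
P-positions are exactly the n with G(n) = 0.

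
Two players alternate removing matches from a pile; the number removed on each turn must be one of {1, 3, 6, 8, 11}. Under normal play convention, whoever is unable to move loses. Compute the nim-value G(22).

2

n :  0  1  2  3  4  5  6  7  8  9 10 11 12 13 14 15 16 17 18 19 20 21 22
G :  0  1  0  1  0  1  2  3  2  0  1  3  4  2  0  1  0  1  0  1  2  3  2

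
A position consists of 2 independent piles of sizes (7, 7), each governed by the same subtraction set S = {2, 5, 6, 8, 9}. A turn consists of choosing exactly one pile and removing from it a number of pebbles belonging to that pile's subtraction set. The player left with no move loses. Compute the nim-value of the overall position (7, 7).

0

All piles use S = {2, 5, 6, 8, 9}:
n : 0 1 2 3 4 5 6 7
G : 0 0 1 1 0 2 1 3
Pile A: G(7) = 3.
Pile B: G(7) = 3.
Combined Grundy value = 3 ⊕ 3 = 0.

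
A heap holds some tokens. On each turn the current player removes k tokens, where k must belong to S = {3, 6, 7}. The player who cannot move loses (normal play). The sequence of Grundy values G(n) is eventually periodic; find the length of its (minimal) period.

10

n :  0  1  2  3  4  5  6  7  8  9 10 11 12 13 14 15 16 17 18 19 20 21
G :  0  0  0  1  1  1  2  2  2  3  0  0  0  1  1  1  2  2  2  3  0  0
G(n+10) = G(n) holds for n = 0,…,6 (a full window of length max(S) = 7), so the sequence is purely periodic with period 10.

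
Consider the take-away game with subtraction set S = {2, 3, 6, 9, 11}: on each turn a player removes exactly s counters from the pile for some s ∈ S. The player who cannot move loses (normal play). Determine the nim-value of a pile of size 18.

0

G(0) = 0
G(1) = mex{} = 0
G(2) = mex{0} = 1
G(3) = mex{0,0} = 1
G(4) = mex{1,0} = 2
G(5) = mex{1,1} = 0
G(6) = mex{2,1,0} = 3
G(7) = mex{0,2,0} = 1
G(8) = mex{3,0,1} = 2
G(9) = mex{1,3,1,0} = 2
G(10) = mex{2,1,2,0} = 3
G(11) = mex{2,2,0,1,0} = 3
G(12) = mex{3,2,3,1,0} = 4
G(13) = mex{3,3,1,2,1} = 0
G(14) = mex{4,3,2,0,1} = 5
G(15) = mex{0,4,2,3,2} = 1
G(16) = mex{5,0,3,1,0} = 2
G(17) = mex{1,5,3,2,3} = 0
G(18) = mex{2,1,4,2,1} = 0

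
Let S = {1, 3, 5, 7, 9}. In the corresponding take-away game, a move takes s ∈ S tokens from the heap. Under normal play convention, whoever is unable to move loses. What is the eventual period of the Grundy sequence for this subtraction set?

2

G(0) = 0
G(1) = mex{0} = 1
G(2) = mex{1} = 0
G(3) = mex{0,0} = 1
G(4) = mex{1,1} = 0
G(5) = mex{0,0,0} = 1
G(6) = mex{1,1,1} = 0
G(7) = mex{0,0,0,0} = 1
G(8) = mex{1,1,1,1} = 0
G(9) = mex{0,0,0,0,0} = 1
G(10) = mex{1,1,1,1,1} = 0
G(11) = mex{0,0,0,0,0} = 1
G(12) = mex{1,1,1,1,1} = 0
G(13) = mex{0,0,0,0,0} = 1
G(14) = mex{1,1,1,1,1} = 0
G(n+2) = G(n) holds for n = 0,…,8 (a full window of length max(S) = 9), so the sequence is purely periodic with period 2.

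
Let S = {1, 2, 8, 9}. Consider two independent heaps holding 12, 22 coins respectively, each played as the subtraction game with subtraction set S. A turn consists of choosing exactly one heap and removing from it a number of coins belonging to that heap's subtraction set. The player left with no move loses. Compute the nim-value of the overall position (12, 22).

0

All heaps use S = {1, 2, 8, 9}:
G(0) = 0
G(1) = mex{0} = 1
G(2) = mex{1,0} = 2
G(3) = mex{2,1} = 0
G(4) = mex{0,2} = 1
G(5) = mex{1,0} = 2
G(6) = mex{2,1} = 0
G(7) = mex{0,2} = 1
G(8) = mex{1,0,0} = 2
G(9) = mex{2,1,1,0} = 3
G(10) = mex{3,2,2,1} = 0
G(11) = mex{0,3,0,2} = 1
G(12) = mex{1,0,1,0} = 2
G(13) = mex{2,1,2,1} = 0
G(14) = mex{0,2,0,2} = 1
G(15) = mex{1,0,1,0} = 2
G(16) = mex{2,1,2,1} = 0
G(17) = mex{0,2,3,2} = 1
G(18) = mex{1,0,0,3} = 2
G(19) = mex{2,1,1,0} = 3
G(20) = mex{3,2,2,1} = 0
G(21) = mex{0,3,0,2} = 1
G(22) = mex{1,0,1,0} = 2
Heap A: G(12) = 2.
Heap B: G(22) = 2.
Combined Grundy value = 2 ⊕ 2 = 0.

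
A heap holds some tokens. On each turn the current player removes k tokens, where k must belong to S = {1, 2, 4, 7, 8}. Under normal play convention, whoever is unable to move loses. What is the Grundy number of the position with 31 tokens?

n :  0  1  2  3  4  5  6  7  8  9 10 11 12 13 14 15 16 17 18 19 20 21 22 23 24 25 26 27 28 29 30 31
G :  0  1  2  0  1  2  0  1  2  0  1  2  0  1  2  0  1  2  0  1  2  0  1  2  0  1  2  0  1  2  0  1

1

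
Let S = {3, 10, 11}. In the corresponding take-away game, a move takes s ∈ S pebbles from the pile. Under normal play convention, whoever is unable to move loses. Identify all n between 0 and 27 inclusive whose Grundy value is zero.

0, 1, 2, 6, 7, 8, 14, 15, 20, 21, 22, 27

n :  0  1  2  3  4  5  6  7  8  9 10 11 12 13 14 15 16 17 18 19 20 21 22 23 24 25 26 27
G :  0  0  0  1  1  1  0  0  0  1  1  1  2  2  0  0  3  1  1  2  0  0  0  1  1  1  2  0
P-positions are exactly the n with G(n) = 0.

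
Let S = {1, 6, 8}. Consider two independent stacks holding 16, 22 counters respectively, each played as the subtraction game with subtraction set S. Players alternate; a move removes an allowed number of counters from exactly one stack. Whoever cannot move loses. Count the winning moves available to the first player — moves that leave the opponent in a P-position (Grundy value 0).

6

All stacks use S = {1, 6, 8}:
G(0) = 0
G(1) = mex{0} = 1
G(2) = mex{1} = 0
G(3) = mex{0} = 1
G(4) = mex{1} = 0
G(5) = mex{0} = 1
G(6) = mex{1,0} = 2
G(7) = mex{2,1} = 0
G(8) = mex{0,0,0} = 1
G(9) = mex{1,1,1} = 0
G(10) = mex{0,0,0} = 1
G(11) = mex{1,1,1} = 0
G(12) = mex{0,2,0} = 1
G(13) = mex{1,0,1} = 2
G(14) = mex{2,1,2} = 0
G(15) = mex{0,0,0} = 1
G(16) = mex{1,1,1} = 0
G(17) = mex{0,0,0} = 1
G(18) = mex{1,1,1} = 0
G(19) = mex{0,2,0} = 1
G(20) = mex{1,0,1} = 2
G(21) = mex{2,1,2} = 0
G(22) = mex{0,0,0} = 1
Stack A: G(16) = 0.
Stack B: G(22) = 1.
Combined Grundy value = 0 ⊕ 1 = 1.
A winning move leaves total XOR = 0, i.e. changes one component's Grundy value g to g ⊕ X where X is the current total.
Stack A: need g' = 0⊕1 = 1. Options: 16−1→G=1, 16−6→G=1, 16−8→G=1. Hits: 3.
Stack B: need g' = 1⊕1 = 0. Options: 22−1→G=0, 22−6→G=0, 22−8→G=0. Hits: 3.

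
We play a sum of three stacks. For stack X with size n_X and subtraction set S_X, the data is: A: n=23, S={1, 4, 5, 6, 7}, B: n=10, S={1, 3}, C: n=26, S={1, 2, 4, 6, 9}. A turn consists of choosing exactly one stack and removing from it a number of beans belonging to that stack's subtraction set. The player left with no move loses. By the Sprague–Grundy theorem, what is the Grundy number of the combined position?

3

Stack A, S = {1, 4, 5, 6, 7}:
n :  0  1  2  3  4  5  6  7  8  9 10 11 12 13 14 15 16 17 18 19 20 21 22 23
G :  0  1  0  1  2  3  2  3  4  5  0  1  0  1  2  3  2  3  4  5  0  1  0  1
G_A(23) = 1.
Stack B, S = {1, 3}:
G(0) = 0
G(1) = mex{0} = 1
G(2) = mex{1} = 0
G(3) = mex{0,0} = 1
G(4) = mex{1,1} = 0
G(5) = mex{0,0} = 1
G(6) = mex{1,1} = 0
G(7) = mex{0,0} = 1
G(8) = mex{1,1} = 0
G(9) = mex{0,0} = 1
G(10) = mex{1,1} = 0
G_B(10) = 0.
Stack C, S = {1, 2, 4, 6, 9}:
G(0) = 0
G(1) = mex{0} = 1
G(2) = mex{1,0} = 2
G(3) = mex{2,1} = 0
G(4) = mex{0,2,0} = 1
G(5) = mex{1,0,1} = 2
G(6) = mex{2,1,2,0} = 3
G(7) = mex{3,2,0,1} = 4
G(8) = mex{4,3,1,2} = 0
G(9) = mex{0,4,2,0,0} = 1
G(10) = mex{1,0,3,1,1} = 2
G(11) = mex{2,1,4,2,2} = 0
G(12) = mex{0,2,0,3,0} = 1
G(13) = mex{1,0,1,4,1} = 2
G(14) = mex{2,1,2,0,2} = 3
G(15) = mex{3,2,0,1,3} = 4
G(16) = mex{4,3,1,2,4} = 0
G(17) = mex{0,4,2,0,0} = 1
G(18) = mex{1,0,3,1,1} = 2
G(19) = mex{2,1,4,2,2} = 0
G(20) = mex{0,2,0,3,0} = 1
G(21) = mex{1,0,1,4,1} = 2
G(22) = mex{2,1,2,0,2} = 3
G(23) = mex{3,2,0,1,3} = 4
G(24) = mex{4,3,1,2,4} = 0
G(25) = mex{0,4,2,0,0} = 1
G(26) = mex{1,0,3,1,1} = 2
G_C(26) = 2.
Combined Grundy value = 1 ⊕ 0 ⊕ 2 = 3.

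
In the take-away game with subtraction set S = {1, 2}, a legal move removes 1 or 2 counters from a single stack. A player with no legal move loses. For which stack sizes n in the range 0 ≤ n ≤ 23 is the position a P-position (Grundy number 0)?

0, 3, 6, 9, 12, 15, 18, 21

G(0) = 0
G(1) = mex{0} = 1
G(2) = mex{1,0} = 2
G(3) = mex{2,1} = 0
G(4) = mex{0,2} = 1
G(5) = mex{1,0} = 2
G(6) = mex{2,1} = 0
G(7) = mex{0,2} = 1
G(8) = mex{1,0} = 2
G(9) = mex{2,1} = 0
G(10) = mex{0,2} = 1
G(11) = mex{1,0} = 2
G(12) = mex{2,1} = 0
G(13) = mex{0,2} = 1
G(14) = mex{1,0} = 2
G(15) = mex{2,1} = 0
G(16) = mex{0,2} = 1
G(17) = mex{1,0} = 2
G(18) = mex{2,1} = 0
G(19) = mex{0,2} = 1
G(20) = mex{1,0} = 2
G(21) = mex{2,1} = 0
G(22) = mex{0,2} = 1
G(23) = mex{1,0} = 2
P-positions are exactly the n with G(n) = 0.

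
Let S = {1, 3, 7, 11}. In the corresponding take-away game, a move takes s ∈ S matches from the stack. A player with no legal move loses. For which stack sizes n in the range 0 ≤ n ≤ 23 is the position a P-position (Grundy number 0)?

G(0) = 0
G(1) = mex{0} = 1
G(2) = mex{1} = 0
G(3) = mex{0,0} = 1
G(4) = mex{1,1} = 0
G(5) = mex{0,0} = 1
G(6) = mex{1,1} = 0
G(7) = mex{0,0,0} = 1
G(8) = mex{1,1,1} = 0
G(9) = mex{0,0,0} = 1
G(10) = mex{1,1,1} = 0
G(11) = mex{0,0,0,0} = 1
G(12) = mex{1,1,1,1} = 0
G(13) = mex{0,0,0,0} = 1
G(14) = mex{1,1,1,1} = 0
G(15) = mex{0,0,0,0} = 1
G(16) = mex{1,1,1,1} = 0
G(17) = mex{0,0,0,0} = 1
G(18) = mex{1,1,1,1} = 0
G(19) = mex{0,0,0,0} = 1
G(20) = mex{1,1,1,1} = 0
G(21) = mex{0,0,0,0} = 1
G(22) = mex{1,1,1,1} = 0
G(23) = mex{0,0,0,0} = 1
P-positions are exactly the n with G(n) = 0.

0, 2, 4, 6, 8, 10, 12, 14, 16, 18, 20, 22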